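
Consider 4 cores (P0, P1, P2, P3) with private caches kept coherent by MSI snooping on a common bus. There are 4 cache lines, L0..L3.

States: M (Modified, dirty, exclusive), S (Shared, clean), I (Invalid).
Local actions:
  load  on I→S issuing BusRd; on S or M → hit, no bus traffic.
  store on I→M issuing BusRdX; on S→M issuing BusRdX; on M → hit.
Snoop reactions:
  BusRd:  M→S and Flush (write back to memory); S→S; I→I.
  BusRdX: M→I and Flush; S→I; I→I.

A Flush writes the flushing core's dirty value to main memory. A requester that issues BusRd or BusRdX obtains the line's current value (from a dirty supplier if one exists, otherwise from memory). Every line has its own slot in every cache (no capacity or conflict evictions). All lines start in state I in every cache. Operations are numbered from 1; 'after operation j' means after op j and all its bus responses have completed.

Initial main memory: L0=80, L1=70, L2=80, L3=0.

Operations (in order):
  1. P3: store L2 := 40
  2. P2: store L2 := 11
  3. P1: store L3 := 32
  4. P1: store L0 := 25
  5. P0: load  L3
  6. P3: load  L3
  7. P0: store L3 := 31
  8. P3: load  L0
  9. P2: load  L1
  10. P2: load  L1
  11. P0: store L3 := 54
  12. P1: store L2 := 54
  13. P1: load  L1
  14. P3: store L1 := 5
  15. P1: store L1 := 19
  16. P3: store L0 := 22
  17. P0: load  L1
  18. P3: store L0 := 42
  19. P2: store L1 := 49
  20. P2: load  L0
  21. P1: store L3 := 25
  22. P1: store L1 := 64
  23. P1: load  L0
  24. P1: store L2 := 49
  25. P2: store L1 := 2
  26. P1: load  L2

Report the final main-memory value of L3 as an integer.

memory[L3] = 54

[1] P3: store L2 := 40 | P0:I, P1:I, P2:I, P3:M(40) | bus: BusRdX
[2] P2: store L2 := 11 | P0:I, P1:I, P2:M(11), P3:I | bus: BusRdX,Flush
[3] P1: store L3 := 32 | P0:I, P1:M(32), P2:I, P3:I | bus: BusRdX
[4] P1: store L0 := 25 | P0:I, P1:M(25), P2:I, P3:I | bus: BusRdX
[5] P0: load  L3 | P0:S(32), P1:S(32), P2:I, P3:I | bus: BusRd,Flush
[6] P3: load  L3 | P0:S(32), P1:S(32), P2:I, P3:S(32) | bus: BusRd
[7] P0: store L3 := 31 | P0:M(31), P1:I, P2:I, P3:I | bus: BusRdX
[8] P3: load  L0 | P0:I, P1:S(25), P2:I, P3:S(25) | bus: BusRd,Flush
[9] P2: load  L1 | P0:I, P1:I, P2:S(70), P3:I | bus: BusRd
[10] P2: load  L1 | P0:I, P1:I, P2:S(70), P3:I | bus: none
[11] P0: store L3 := 54 | P0:M(54), P1:I, P2:I, P3:I | bus: none
[12] P1: store L2 := 54 | P0:I, P1:M(54), P2:I, P3:I | bus: BusRdX,Flush
[13] P1: load  L1 | P0:I, P1:S(70), P2:S(70), P3:I | bus: BusRd
[14] P3: store L1 := 5 | P0:I, P1:I, P2:I, P3:M(5) | bus: BusRdX
[15] P1: store L1 := 19 | P0:I, P1:M(19), P2:I, P3:I | bus: BusRdX,Flush
[16] P3: store L0 := 22 | P0:I, P1:I, P2:I, P3:M(22) | bus: BusRdX
[17] P0: load  L1 | P0:S(19), P1:S(19), P2:I, P3:I | bus: BusRd,Flush
[18] P3: store L0 := 42 | P0:I, P1:I, P2:I, P3:M(42) | bus: none
[19] P2: store L1 := 49 | P0:I, P1:I, P2:M(49), P3:I | bus: BusRdX
[20] P2: load  L0 | P0:I, P1:I, P2:S(42), P3:S(42) | bus: BusRd,Flush
[21] P1: store L3 := 25 | P0:I, P1:M(25), P2:I, P3:I | bus: BusRdX,Flush
[22] P1: store L1 := 64 | P0:I, P1:M(64), P2:I, P3:I | bus: BusRdX,Flush
[23] P1: load  L0 | P0:I, P1:S(42), P2:S(42), P3:S(42) | bus: BusRd
[24] P1: store L2 := 49 | P0:I, P1:M(49), P2:I, P3:I | bus: none
[25] P2: store L1 := 2 | P0:I, P1:I, P2:M(2), P3:I | bus: BusRdX,Flush
[26] P1: load  L2 | P0:I, P1:M(49), P2:I, P3:I | bus: none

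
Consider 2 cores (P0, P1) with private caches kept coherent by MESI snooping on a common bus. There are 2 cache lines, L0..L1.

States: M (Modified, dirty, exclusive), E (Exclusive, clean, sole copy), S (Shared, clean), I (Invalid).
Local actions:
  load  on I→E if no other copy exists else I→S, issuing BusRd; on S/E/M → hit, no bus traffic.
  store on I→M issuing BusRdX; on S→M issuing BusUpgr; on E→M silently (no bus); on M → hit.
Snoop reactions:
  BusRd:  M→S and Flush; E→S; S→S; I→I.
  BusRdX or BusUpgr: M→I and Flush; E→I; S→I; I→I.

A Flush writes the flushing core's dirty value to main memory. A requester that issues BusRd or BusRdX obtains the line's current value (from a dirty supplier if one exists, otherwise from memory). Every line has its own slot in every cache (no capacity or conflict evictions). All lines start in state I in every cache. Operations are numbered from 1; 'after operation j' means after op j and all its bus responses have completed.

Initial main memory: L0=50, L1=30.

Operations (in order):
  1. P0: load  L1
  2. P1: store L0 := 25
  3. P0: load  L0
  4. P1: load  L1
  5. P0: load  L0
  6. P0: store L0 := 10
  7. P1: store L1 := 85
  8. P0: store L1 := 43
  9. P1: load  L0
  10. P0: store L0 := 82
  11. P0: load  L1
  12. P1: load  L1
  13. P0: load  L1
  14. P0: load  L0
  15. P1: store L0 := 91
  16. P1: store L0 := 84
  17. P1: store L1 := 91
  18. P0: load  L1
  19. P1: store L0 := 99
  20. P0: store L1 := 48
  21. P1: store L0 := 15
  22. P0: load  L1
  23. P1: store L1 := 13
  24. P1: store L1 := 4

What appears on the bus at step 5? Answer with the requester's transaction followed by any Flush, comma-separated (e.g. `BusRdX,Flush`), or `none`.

bus = none

step 1: P0: load  L1  ⟶  EI  (L1)  txn=BusRd  M[L1]=30
step 2: P1: store L0 := 25  ⟶  IM  (L0)  txn=BusRdX  M[L0]=50
step 3: P0: load  L0  ⟶  SS  (L0)  txn=BusRd+Flush  M[L0]=25
step 4: P1: load  L1  ⟶  SS  (L1)  txn=BusRd  M[L1]=30
step 5: P0: load  L0  ⟶  SS  (L0)  txn=∅  M[L0]=25
step 6: P0: store L0 := 10  ⟶  MI  (L0)  txn=BusUpgr  M[L0]=25
step 7: P1: store L1 := 85  ⟶  IM  (L1)  txn=BusUpgr  M[L1]=30
step 8: P0: store L1 := 43  ⟶  MI  (L1)  txn=BusRdX+Flush  M[L1]=85
step 9: P1: load  L0  ⟶  SS  (L0)  txn=BusRd+Flush  M[L0]=10
step 10: P0: store L0 := 82  ⟶  MI  (L0)  txn=BusUpgr  M[L0]=10
step 11: P0: load  L1  ⟶  MI  (L1)  txn=∅  M[L1]=85
step 12: P1: load  L1  ⟶  SS  (L1)  txn=BusRd+Flush  M[L1]=43
step 13: P0: load  L1  ⟶  SS  (L1)  txn=∅  M[L1]=43
step 14: P0: load  L0  ⟶  MI  (L0)  txn=∅  M[L0]=10
step 15: P1: store L0 := 91  ⟶  IM  (L0)  txn=BusRdX+Flush  M[L0]=82
step 16: P1: store L0 := 84  ⟶  IM  (L0)  txn=∅  M[L0]=82
step 17: P1: store L1 := 91  ⟶  IM  (L1)  txn=BusUpgr  M[L1]=43
step 18: P0: load  L1  ⟶  SS  (L1)  txn=BusRd+Flush  M[L1]=91
step 19: P1: store L0 := 99  ⟶  IM  (L0)  txn=∅  M[L0]=82
step 20: P0: store L1 := 48  ⟶  MI  (L1)  txn=BusUpgr  M[L1]=91
step 21: P1: store L0 := 15  ⟶  IM  (L0)  txn=∅  M[L0]=82
step 22: P0: load  L1  ⟶  MI  (L1)  txn=∅  M[L1]=91
step 23: P1: store L1 := 13  ⟶  IM  (L1)  txn=BusRdX+Flush  M[L1]=48
step 24: P1: store L1 := 4  ⟶  IM  (L1)  txn=∅  M[L1]=48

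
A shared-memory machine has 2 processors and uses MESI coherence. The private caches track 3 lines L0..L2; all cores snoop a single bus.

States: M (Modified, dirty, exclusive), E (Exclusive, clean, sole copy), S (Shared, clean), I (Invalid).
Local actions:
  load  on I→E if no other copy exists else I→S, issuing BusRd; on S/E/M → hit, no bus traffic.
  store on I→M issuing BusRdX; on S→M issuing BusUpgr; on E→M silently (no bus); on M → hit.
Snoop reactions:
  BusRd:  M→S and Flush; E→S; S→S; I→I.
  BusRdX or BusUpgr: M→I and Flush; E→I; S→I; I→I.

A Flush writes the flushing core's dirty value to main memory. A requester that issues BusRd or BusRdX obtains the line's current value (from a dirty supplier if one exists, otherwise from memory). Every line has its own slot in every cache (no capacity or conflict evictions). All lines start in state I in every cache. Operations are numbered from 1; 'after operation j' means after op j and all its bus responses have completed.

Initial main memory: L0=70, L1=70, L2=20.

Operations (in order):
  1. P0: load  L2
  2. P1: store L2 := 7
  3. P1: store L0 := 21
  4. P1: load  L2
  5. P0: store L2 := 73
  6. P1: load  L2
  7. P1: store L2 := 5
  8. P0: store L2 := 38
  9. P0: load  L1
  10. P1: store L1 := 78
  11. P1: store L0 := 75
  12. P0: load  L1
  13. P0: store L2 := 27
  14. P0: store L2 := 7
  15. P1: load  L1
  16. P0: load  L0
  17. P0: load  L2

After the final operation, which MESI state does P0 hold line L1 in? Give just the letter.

state = S

  op1 P0: load  L2 → E/I on L2; bus BusRd; mem=20
  op2 P1: store L2 := 7 → I/M on L2; bus BusRdX; mem=20
  op3 P1: store L0 := 21 → I/M on L0; bus BusRdX; mem=70
  op4 P1: load  L2 → I/M on L2; bus (none); mem=20
  op5 P0: store L2 := 73 → M/I on L2; bus BusRdX Flush; mem=7
  op6 P1: load  L2 → S/S on L2; bus BusRd Flush; mem=73
  op7 P1: store L2 := 5 → I/M on L2; bus BusUpgr; mem=73
  op8 P0: store L2 := 38 → M/I on L2; bus BusRdX Flush; mem=5
  op9 P0: load  L1 → E/I on L1; bus BusRd; mem=70
  op10 P1: store L1 := 78 → I/M on L1; bus BusRdX; mem=70
  op11 P1: store L0 := 75 → I/M on L0; bus (none); mem=70
  op12 P0: load  L1 → S/S on L1; bus BusRd Flush; mem=78
  op13 P0: store L2 := 27 → M/I on L2; bus (none); mem=5
  op14 P0: store L2 := 7 → M/I on L2; bus (none); mem=5
  op15 P1: load  L1 → S/S on L1; bus (none); mem=78
  op16 P0: load  L0 → S/S on L0; bus BusRd Flush; mem=75
  op17 P0: load  L2 → M/I on L2; bus (none); mem=5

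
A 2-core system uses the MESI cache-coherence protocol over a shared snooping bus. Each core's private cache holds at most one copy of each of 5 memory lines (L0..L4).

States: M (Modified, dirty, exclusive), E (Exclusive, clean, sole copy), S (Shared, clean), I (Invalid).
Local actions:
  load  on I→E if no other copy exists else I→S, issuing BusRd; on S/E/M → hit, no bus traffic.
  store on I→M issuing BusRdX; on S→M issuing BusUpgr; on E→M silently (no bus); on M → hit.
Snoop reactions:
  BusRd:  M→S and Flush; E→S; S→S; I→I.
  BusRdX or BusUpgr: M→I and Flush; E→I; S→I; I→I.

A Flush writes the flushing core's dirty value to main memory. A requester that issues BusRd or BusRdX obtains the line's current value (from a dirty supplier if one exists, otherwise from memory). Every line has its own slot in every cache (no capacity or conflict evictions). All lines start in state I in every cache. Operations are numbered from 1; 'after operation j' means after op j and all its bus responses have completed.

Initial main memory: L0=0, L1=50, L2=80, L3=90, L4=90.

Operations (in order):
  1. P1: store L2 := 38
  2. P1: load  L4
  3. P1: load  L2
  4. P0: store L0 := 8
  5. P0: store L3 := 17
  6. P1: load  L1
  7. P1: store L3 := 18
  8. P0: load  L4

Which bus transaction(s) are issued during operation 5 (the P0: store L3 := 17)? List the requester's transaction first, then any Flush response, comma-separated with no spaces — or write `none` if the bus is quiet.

bus = BusRdX

  op1 P1: store L2 := 38 → I/M on L2; bus BusRdX; mem=80
  op2 P1: load  L4 → I/E on L4; bus BusRd; mem=90
  op3 P1: load  L2 → I/M on L2; bus (none); mem=80
  op4 P0: store L0 := 8 → M/I on L0; bus BusRdX; mem=0
  op5 P0: store L3 := 17 → M/I on L3; bus BusRdX; mem=90
  op6 P1: load  L1 → I/E on L1; bus BusRd; mem=50
  op7 P1: store L3 := 18 → I/M on L3; bus BusRdX Flush; mem=17
  op8 P0: load  L4 → S/S on L4; bus BusRd; mem=90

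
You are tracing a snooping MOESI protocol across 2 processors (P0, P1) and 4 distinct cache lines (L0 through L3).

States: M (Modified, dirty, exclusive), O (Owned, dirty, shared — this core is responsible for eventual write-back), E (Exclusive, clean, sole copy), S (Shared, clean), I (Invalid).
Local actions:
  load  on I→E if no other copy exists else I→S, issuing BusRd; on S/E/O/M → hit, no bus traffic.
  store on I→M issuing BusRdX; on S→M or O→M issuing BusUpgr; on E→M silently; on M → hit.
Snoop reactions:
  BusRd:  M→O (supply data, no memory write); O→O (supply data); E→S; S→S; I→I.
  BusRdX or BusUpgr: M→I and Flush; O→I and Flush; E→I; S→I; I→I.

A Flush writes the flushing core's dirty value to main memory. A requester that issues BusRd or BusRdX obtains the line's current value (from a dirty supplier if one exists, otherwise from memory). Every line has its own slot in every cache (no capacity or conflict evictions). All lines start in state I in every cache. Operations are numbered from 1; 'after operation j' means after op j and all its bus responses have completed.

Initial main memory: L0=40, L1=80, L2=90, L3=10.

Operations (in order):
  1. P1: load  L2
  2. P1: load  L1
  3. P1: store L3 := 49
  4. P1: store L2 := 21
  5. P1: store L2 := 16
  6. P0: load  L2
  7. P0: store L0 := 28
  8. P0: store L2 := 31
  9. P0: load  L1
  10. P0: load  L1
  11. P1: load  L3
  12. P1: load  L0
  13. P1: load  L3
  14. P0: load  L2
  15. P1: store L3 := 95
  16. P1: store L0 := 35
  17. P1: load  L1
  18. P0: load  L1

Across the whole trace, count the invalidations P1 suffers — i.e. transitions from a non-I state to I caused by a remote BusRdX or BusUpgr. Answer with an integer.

[1] P1: load  L2 | P0:I, P1:E(90) | bus: BusRd
[2] P1: load  L1 | P0:I, P1:E(80) | bus: BusRd
[3] P1: store L3 := 49 | P0:I, P1:M(49) | bus: BusRdX
[4] P1: store L2 := 21 | P0:I, P1:M(21) | bus: none
[5] P1: store L2 := 16 | P0:I, P1:M(16) | bus: none
[6] P0: load  L2 | P0:S(16), P1:O(16) | bus: BusRd
[7] P0: store L0 := 28 | P0:M(28), P1:I | bus: BusRdX
[8] P0: store L2 := 31 | P0:M(31), P1:I | bus: BusUpgr,Flush
[9] P0: load  L1 | P0:S(80), P1:S(80) | bus: BusRd
[10] P0: load  L1 | P0:S(80), P1:S(80) | bus: none
[11] P1: load  L3 | P0:I, P1:M(49) | bus: none
[12] P1: load  L0 | P0:O(28), P1:S(28) | bus: BusRd
[13] P1: load  L3 | P0:I, P1:M(49) | bus: none
[14] P0: load  L2 | P0:M(31), P1:I | bus: none
[15] P1: store L3 := 95 | P0:I, P1:M(95) | bus: none
[16] P1: store L0 := 35 | P0:I, P1:M(35) | bus: BusUpgr,Flush
[17] P1: load  L1 | P0:S(80), P1:S(80) | bus: none
[18] P0: load  L1 | P0:S(80), P1:S(80) | bus: none

invalidations = 1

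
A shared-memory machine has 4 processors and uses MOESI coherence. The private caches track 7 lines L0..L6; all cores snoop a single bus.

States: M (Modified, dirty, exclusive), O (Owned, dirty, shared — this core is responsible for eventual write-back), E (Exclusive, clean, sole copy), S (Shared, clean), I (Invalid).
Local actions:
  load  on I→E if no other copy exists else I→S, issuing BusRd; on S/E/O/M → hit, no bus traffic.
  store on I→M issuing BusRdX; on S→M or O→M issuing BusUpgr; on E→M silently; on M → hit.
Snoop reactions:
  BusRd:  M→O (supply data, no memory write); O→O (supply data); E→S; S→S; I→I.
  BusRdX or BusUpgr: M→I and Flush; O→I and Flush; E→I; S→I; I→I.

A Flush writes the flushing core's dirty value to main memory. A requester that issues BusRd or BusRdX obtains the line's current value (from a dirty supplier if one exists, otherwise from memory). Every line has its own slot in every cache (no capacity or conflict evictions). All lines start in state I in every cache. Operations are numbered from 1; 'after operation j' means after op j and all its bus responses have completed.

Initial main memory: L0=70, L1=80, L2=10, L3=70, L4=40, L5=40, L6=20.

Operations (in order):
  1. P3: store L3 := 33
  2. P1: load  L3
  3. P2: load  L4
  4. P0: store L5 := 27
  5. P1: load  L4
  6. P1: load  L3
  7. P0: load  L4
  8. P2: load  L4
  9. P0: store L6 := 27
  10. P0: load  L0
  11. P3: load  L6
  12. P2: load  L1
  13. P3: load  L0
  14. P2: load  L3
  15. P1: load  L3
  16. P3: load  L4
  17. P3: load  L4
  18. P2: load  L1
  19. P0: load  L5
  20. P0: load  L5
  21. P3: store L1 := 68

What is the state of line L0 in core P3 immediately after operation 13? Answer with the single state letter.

state = S

[1] P3: store L3 := 33 | P0:I, P1:I, P2:I, P3:M(33) | bus: BusRdX
[2] P1: load  L3 | P0:I, P1:S(33), P2:I, P3:O(33) | bus: BusRd
[3] P2: load  L4 | P0:I, P1:I, P2:E(40), P3:I | bus: BusRd
[4] P0: store L5 := 27 | P0:M(27), P1:I, P2:I, P3:I | bus: BusRdX
[5] P1: load  L4 | P0:I, P1:S(40), P2:S(40), P3:I | bus: BusRd
[6] P1: load  L3 | P0:I, P1:S(33), P2:I, P3:O(33) | bus: none
[7] P0: load  L4 | P0:S(40), P1:S(40), P2:S(40), P3:I | bus: BusRd
[8] P2: load  L4 | P0:S(40), P1:S(40), P2:S(40), P3:I | bus: none
[9] P0: store L6 := 27 | P0:M(27), P1:I, P2:I, P3:I | bus: BusRdX
[10] P0: load  L0 | P0:E(70), P1:I, P2:I, P3:I | bus: BusRd
[11] P3: load  L6 | P0:O(27), P1:I, P2:I, P3:S(27) | bus: BusRd
[12] P2: load  L1 | P0:I, P1:I, P2:E(80), P3:I | bus: BusRd
[13] P3: load  L0 | P0:S(70), P1:I, P2:I, P3:S(70) | bus: BusRd
[14] P2: load  L3 | P0:I, P1:S(33), P2:S(33), P3:O(33) | bus: BusRd
[15] P1: load  L3 | P0:I, P1:S(33), P2:S(33), P3:O(33) | bus: none
[16] P3: load  L4 | P0:S(40), P1:S(40), P2:S(40), P3:S(40) | bus: BusRd
[17] P3: load  L4 | P0:S(40), P1:S(40), P2:S(40), P3:S(40) | bus: none
[18] P2: load  L1 | P0:I, P1:I, P2:E(80), P3:I | bus: none
[19] P0: load  L5 | P0:M(27), P1:I, P2:I, P3:I | bus: none
[20] P0: load  L5 | P0:M(27), P1:I, P2:I, P3:I | bus: none
[21] P3: store L1 := 68 | P0:I, P1:I, P2:I, P3:M(68) | bus: BusRdX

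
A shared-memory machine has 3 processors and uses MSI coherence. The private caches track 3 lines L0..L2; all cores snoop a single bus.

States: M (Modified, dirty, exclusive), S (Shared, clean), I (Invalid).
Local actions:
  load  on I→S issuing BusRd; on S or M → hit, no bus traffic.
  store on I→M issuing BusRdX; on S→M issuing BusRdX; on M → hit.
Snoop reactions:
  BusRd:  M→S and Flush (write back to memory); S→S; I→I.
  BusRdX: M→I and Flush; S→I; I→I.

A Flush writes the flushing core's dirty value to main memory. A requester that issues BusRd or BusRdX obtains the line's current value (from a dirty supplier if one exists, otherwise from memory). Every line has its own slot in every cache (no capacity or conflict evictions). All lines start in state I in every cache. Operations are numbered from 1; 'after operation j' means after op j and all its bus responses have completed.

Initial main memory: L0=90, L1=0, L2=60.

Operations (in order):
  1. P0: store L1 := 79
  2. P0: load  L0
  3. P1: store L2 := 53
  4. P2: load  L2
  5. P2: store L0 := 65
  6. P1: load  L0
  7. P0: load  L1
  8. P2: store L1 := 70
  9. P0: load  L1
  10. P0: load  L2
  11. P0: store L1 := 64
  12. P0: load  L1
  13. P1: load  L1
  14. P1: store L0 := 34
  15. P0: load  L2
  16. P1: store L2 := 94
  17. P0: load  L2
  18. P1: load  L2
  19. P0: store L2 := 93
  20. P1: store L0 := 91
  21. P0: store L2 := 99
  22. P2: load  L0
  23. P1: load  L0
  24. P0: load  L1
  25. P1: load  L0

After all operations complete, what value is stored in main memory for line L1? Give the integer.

memory[L1] = 64

  op1 P0: store L1 := 79 → M/I/I on L1; bus BusRdX; mem=0
  op2 P0: load  L0 → S/I/I on L0; bus BusRd; mem=90
  op3 P1: store L2 := 53 → I/M/I on L2; bus BusRdX; mem=60
  op4 P2: load  L2 → I/S/S on L2; bus BusRd Flush; mem=53
  op5 P2: store L0 := 65 → I/I/M on L0; bus BusRdX; mem=90
  op6 P1: load  L0 → I/S/S on L0; bus BusRd Flush; mem=65
  op7 P0: load  L1 → M/I/I on L1; bus (none); mem=0
  op8 P2: store L1 := 70 → I/I/M on L1; bus BusRdX Flush; mem=79
  op9 P0: load  L1 → S/I/S on L1; bus BusRd Flush; mem=70
  op10 P0: load  L2 → S/S/S on L2; bus BusRd; mem=53
  op11 P0: store L1 := 64 → M/I/I on L1; bus BusRdX; mem=70
  op12 P0: load  L1 → M/I/I on L1; bus (none); mem=70
  op13 P1: load  L1 → S/S/I on L1; bus BusRd Flush; mem=64
  op14 P1: store L0 := 34 → I/M/I on L0; bus BusRdX; mem=65
  op15 P0: load  L2 → S/S/S on L2; bus (none); mem=53
  op16 P1: store L2 := 94 → I/M/I on L2; bus BusRdX; mem=53
  op17 P0: load  L2 → S/S/I on L2; bus BusRd Flush; mem=94
  op18 P1: load  L2 → S/S/I on L2; bus (none); mem=94
  op19 P0: store L2 := 93 → M/I/I on L2; bus BusRdX; mem=94
  op20 P1: store L0 := 91 → I/M/I on L0; bus (none); mem=65
  op21 P0: store L2 := 99 → M/I/I on L2; bus (none); mem=94
  op22 P2: load  L0 → I/S/S on L0; bus BusRd Flush; mem=91
  op23 P1: load  L0 → I/S/S on L0; bus (none); mem=91
  op24 P0: load  L1 → S/S/I on L1; bus (none); mem=64
  op25 P1: load  L0 → I/S/S on L0; bus (none); mem=91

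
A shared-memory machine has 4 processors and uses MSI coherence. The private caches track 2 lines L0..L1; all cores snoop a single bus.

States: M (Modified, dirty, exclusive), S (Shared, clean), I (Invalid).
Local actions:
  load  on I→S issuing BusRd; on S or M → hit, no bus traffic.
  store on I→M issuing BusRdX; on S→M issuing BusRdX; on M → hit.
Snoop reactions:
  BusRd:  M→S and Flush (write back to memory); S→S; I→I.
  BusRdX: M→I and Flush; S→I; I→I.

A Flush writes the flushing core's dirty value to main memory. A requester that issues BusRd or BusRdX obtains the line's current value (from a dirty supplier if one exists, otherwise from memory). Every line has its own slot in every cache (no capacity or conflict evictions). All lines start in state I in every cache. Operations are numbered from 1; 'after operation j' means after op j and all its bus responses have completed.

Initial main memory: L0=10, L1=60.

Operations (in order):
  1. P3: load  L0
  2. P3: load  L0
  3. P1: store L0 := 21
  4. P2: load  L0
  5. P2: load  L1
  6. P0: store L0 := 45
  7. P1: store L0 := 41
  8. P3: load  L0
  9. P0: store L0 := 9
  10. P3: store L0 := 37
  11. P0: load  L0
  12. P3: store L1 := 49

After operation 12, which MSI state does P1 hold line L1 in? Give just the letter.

1. P3: load  L0  bus=[BusRd]  L0: P0=I P1=I P2=I P3=S  mem[L0]=10
2. P3: load  L0  bus=[-]  L0: P0=I P1=I P2=I P3=S  mem[L0]=10
3. P1: store L0 := 21  bus=[BusRdX]  L0: P0=I P1=M P2=I P3=I  mem[L0]=10
4. P2: load  L0  bus=[BusRd,Flush]  L0: P0=I P1=S P2=S P3=I  mem[L0]=21
5. P2: load  L1  bus=[BusRd]  L1: P0=I P1=I P2=S P3=I  mem[L1]=60
6. P0: store L0 := 45  bus=[BusRdX]  L0: P0=M P1=I P2=I P3=I  mem[L0]=21
7. P1: store L0 := 41  bus=[BusRdX,Flush]  L0: P0=I P1=M P2=I P3=I  mem[L0]=45
8. P3: load  L0  bus=[BusRd,Flush]  L0: P0=I P1=S P2=I P3=S  mem[L0]=41
9. P0: store L0 := 9  bus=[BusRdX]  L0: P0=M P1=I P2=I P3=I  mem[L0]=41
10. P3: store L0 := 37  bus=[BusRdX,Flush]  L0: P0=I P1=I P2=I P3=M  mem[L0]=9
11. P0: load  L0  bus=[BusRd,Flush]  L0: P0=S P1=I P2=I P3=S  mem[L0]=37
12. P3: store L1 := 49  bus=[BusRdX]  L1: P0=I P1=I P2=I P3=M  mem[L1]=60

state = I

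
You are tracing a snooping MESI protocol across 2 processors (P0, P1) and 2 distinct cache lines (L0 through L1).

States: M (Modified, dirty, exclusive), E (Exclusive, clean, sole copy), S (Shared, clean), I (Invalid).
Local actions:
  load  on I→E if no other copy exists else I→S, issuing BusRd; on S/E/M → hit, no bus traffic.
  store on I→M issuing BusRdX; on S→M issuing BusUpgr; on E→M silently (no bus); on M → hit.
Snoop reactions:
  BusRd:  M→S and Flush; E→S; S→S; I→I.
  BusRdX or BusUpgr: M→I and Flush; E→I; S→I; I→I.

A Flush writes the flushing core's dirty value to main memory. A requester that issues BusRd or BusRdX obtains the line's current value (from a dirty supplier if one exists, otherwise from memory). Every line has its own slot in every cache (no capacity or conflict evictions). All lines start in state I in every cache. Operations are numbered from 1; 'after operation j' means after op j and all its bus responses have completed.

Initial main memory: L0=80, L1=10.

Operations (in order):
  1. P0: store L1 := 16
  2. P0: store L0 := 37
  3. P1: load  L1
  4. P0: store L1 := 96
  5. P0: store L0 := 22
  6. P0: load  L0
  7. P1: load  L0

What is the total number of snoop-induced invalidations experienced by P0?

step 1: P0: store L1 := 16  ⟶  MI  (L1)  txn=BusRdX  M[L1]=10
step 2: P0: store L0 := 37  ⟶  MI  (L0)  txn=BusRdX  M[L0]=80
step 3: P1: load  L1  ⟶  SS  (L1)  txn=BusRd+Flush  M[L1]=16
step 4: P0: store L1 := 96  ⟶  MI  (L1)  txn=BusUpgr  M[L1]=16
step 5: P0: store L0 := 22  ⟶  MI  (L0)  txn=∅  M[L0]=80
step 6: P0: load  L0  ⟶  MI  (L0)  txn=∅  M[L0]=80
step 7: P1: load  L0  ⟶  SS  (L0)  txn=BusRd+Flush  M[L0]=22

invalidations = 0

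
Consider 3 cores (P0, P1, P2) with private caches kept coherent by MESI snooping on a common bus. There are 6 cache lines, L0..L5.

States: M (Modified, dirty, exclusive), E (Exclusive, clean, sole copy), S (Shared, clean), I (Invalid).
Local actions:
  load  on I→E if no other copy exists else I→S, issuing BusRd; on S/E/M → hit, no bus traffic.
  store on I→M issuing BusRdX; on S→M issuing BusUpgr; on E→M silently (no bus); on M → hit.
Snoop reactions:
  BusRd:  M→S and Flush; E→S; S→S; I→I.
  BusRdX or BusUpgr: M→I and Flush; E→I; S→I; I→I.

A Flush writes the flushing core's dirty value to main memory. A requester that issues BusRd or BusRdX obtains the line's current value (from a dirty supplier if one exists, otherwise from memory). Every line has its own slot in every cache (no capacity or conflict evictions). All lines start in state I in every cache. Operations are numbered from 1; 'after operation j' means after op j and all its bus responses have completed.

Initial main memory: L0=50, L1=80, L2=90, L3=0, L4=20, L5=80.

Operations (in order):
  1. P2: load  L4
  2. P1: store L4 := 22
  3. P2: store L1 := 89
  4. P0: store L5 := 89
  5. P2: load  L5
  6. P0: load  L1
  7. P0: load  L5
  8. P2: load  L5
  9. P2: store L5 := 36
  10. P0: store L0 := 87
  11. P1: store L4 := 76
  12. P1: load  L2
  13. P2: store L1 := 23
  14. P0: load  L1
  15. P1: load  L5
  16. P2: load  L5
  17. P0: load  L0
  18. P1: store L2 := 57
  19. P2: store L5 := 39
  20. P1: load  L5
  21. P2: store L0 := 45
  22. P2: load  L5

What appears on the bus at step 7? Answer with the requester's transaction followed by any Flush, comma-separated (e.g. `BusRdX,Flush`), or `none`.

[1] P2: load  L4 | P0:I, P1:I, P2:E(20) | bus: BusRd
[2] P1: store L4 := 22 | P0:I, P1:M(22), P2:I | bus: BusRdX
[3] P2: store L1 := 89 | P0:I, P1:I, P2:M(89) | bus: BusRdX
[4] P0: store L5 := 89 | P0:M(89), P1:I, P2:I | bus: BusRdX
[5] P2: load  L5 | P0:S(89), P1:I, P2:S(89) | bus: BusRd,Flush
[6] P0: load  L1 | P0:S(89), P1:I, P2:S(89) | bus: BusRd,Flush
[7] P0: load  L5 | P0:S(89), P1:I, P2:S(89) | bus: none
[8] P2: load  L5 | P0:S(89), P1:I, P2:S(89) | bus: none
[9] P2: store L5 := 36 | P0:I, P1:I, P2:M(36) | bus: BusUpgr
[10] P0: store L0 := 87 | P0:M(87), P1:I, P2:I | bus: BusRdX
[11] P1: store L4 := 76 | P0:I, P1:M(76), P2:I | bus: none
[12] P1: load  L2 | P0:I, P1:E(90), P2:I | bus: BusRd
[13] P2: store L1 := 23 | P0:I, P1:I, P2:M(23) | bus: BusUpgr
[14] P0: load  L1 | P0:S(23), P1:I, P2:S(23) | bus: BusRd,Flush
[15] P1: load  L5 | P0:I, P1:S(36), P2:S(36) | bus: BusRd,Flush
[16] P2: load  L5 | P0:I, P1:S(36), P2:S(36) | bus: none
[17] P0: load  L0 | P0:M(87), P1:I, P2:I | bus: none
[18] P1: store L2 := 57 | P0:I, P1:M(57), P2:I | bus: none
[19] P2: store L5 := 39 | P0:I, P1:I, P2:M(39) | bus: BusUpgr
[20] P1: load  L5 | P0:I, P1:S(39), P2:S(39) | bus: BusRd,Flush
[21] P2: store L0 := 45 | P0:I, P1:I, P2:M(45) | bus: BusRdX,Flush
[22] P2: load  L5 | P0:I, P1:S(39), P2:S(39) | bus: none

bus = none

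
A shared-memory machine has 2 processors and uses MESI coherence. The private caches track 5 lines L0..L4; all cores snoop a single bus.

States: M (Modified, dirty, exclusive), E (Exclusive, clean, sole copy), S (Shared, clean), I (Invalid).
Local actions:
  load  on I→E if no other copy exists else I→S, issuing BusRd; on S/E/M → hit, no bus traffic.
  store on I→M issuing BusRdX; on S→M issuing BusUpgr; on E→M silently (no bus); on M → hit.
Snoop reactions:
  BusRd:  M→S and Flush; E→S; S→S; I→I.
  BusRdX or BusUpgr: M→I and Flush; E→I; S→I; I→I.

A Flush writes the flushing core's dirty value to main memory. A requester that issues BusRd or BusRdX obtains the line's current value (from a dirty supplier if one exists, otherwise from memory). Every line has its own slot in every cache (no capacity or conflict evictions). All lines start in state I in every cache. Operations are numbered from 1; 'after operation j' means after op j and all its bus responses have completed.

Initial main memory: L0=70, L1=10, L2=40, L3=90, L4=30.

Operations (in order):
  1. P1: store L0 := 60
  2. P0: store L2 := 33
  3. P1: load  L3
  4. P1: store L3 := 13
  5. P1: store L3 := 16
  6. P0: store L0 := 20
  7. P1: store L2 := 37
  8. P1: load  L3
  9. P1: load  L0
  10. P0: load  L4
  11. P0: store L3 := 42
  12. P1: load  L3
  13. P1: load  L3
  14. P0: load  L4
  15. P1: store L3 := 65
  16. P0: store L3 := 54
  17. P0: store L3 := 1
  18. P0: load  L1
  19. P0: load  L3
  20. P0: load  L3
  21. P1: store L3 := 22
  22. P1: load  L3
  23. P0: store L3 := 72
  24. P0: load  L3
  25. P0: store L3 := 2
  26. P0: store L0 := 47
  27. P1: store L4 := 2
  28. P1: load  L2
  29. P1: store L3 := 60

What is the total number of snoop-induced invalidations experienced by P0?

  op1 P1: store L0 := 60 → I/M on L0; bus BusRdX; mem=70
  op2 P0: store L2 := 33 → M/I on L2; bus BusRdX; mem=40
  op3 P1: load  L3 → I/E on L3; bus BusRd; mem=90
  op4 P1: store L3 := 13 → I/M on L3; bus (none); mem=90
  op5 P1: store L3 := 16 → I/M on L3; bus (none); mem=90
  op6 P0: store L0 := 20 → M/I on L0; bus BusRdX Flush; mem=60
  op7 P1: store L2 := 37 → I/M on L2; bus BusRdX Flush; mem=33
  op8 P1: load  L3 → I/M on L3; bus (none); mem=90
  op9 P1: load  L0 → S/S on L0; bus BusRd Flush; mem=20
  op10 P0: load  L4 → E/I on L4; bus BusRd; mem=30
  op11 P0: store L3 := 42 → M/I on L3; bus BusRdX Flush; mem=16
  op12 P1: load  L3 → S/S on L3; bus BusRd Flush; mem=42
  op13 P1: load  L3 → S/S on L3; bus (none); mem=42
  op14 P0: load  L4 → E/I on L4; bus (none); mem=30
  op15 P1: store L3 := 65 → I/M on L3; bus BusUpgr; mem=42
  op16 P0: store L3 := 54 → M/I on L3; bus BusRdX Flush; mem=65
  op17 P0: store L3 := 1 → M/I on L3; bus (none); mem=65
  op18 P0: load  L1 → E/I on L1; bus BusRd; mem=10
  op19 P0: load  L3 → M/I on L3; bus (none); mem=65
  op20 P0: load  L3 → M/I on L3; bus (none); mem=65
  op21 P1: store L3 := 22 → I/M on L3; bus BusRdX Flush; mem=1
  op22 P1: load  L3 → I/M on L3; bus (none); mem=1
  op23 P0: store L3 := 72 → M/I on L3; bus BusRdX Flush; mem=22
  op24 P0: load  L3 → M/I on L3; bus (none); mem=22
  op25 P0: store L3 := 2 → M/I on L3; bus (none); mem=22
  op26 P0: store L0 := 47 → M/I on L0; bus BusUpgr; mem=20
  op27 P1: store L4 := 2 → I/M on L4; bus BusRdX; mem=30
  op28 P1: load  L2 → I/M on L2; bus (none); mem=33
  op29 P1: store L3 := 60 → I/M on L3; bus BusRdX Flush; mem=2

invalidations = 5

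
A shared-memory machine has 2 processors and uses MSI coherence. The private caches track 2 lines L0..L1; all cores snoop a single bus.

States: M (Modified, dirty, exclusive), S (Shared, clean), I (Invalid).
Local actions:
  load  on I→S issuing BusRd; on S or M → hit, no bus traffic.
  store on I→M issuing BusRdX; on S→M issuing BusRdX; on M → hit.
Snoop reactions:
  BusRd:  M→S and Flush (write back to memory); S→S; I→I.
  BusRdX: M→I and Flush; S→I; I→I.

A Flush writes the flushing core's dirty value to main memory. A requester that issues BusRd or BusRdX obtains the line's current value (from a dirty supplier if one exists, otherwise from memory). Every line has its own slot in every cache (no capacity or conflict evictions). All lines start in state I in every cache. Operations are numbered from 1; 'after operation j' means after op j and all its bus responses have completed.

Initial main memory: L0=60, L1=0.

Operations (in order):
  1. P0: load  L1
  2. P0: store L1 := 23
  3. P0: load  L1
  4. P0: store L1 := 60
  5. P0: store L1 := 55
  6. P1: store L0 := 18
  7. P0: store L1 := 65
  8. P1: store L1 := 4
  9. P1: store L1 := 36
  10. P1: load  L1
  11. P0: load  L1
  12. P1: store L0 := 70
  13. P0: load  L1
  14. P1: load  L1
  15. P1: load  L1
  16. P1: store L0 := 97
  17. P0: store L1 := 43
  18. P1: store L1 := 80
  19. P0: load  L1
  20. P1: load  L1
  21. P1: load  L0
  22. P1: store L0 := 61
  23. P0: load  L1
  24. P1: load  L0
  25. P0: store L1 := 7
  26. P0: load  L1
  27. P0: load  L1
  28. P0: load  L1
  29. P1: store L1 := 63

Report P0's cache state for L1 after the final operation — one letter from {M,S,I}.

1. P0: load  L1  bus=[BusRd]  L1: P0=S P1=I  mem[L1]=0
2. P0: store L1 := 23  bus=[BusRdX]  L1: P0=M P1=I  mem[L1]=0
3. P0: load  L1  bus=[-]  L1: P0=M P1=I  mem[L1]=0
4. P0: store L1 := 60  bus=[-]  L1: P0=M P1=I  mem[L1]=0
5. P0: store L1 := 55  bus=[-]  L1: P0=M P1=I  mem[L1]=0
6. P1: store L0 := 18  bus=[BusRdX]  L0: P0=I P1=M  mem[L0]=60
7. P0: store L1 := 65  bus=[-]  L1: P0=M P1=I  mem[L1]=0
8. P1: store L1 := 4  bus=[BusRdX,Flush]  L1: P0=I P1=M  mem[L1]=65
9. P1: store L1 := 36  bus=[-]  L1: P0=I P1=M  mem[L1]=65
10. P1: load  L1  bus=[-]  L1: P0=I P1=M  mem[L1]=65
11. P0: load  L1  bus=[BusRd,Flush]  L1: P0=S P1=S  mem[L1]=36
12. P1: store L0 := 70  bus=[-]  L0: P0=I P1=M  mem[L0]=60
13. P0: load  L1  bus=[-]  L1: P0=S P1=S  mem[L1]=36
14. P1: load  L1  bus=[-]  L1: P0=S P1=S  mem[L1]=36
15. P1: load  L1  bus=[-]  L1: P0=S P1=S  mem[L1]=36
16. P1: store L0 := 97  bus=[-]  L0: P0=I P1=M  mem[L0]=60
17. P0: store L1 := 43  bus=[BusRdX]  L1: P0=M P1=I  mem[L1]=36
18. P1: store L1 := 80  bus=[BusRdX,Flush]  L1: P0=I P1=M  mem[L1]=43
19. P0: load  L1  bus=[BusRd,Flush]  L1: P0=S P1=S  mem[L1]=80
20. P1: load  L1  bus=[-]  L1: P0=S P1=S  mem[L1]=80
21. P1: load  L0  bus=[-]  L0: P0=I P1=M  mem[L0]=60
22. P1: store L0 := 61  bus=[-]  L0: P0=I P1=M  mem[L0]=60
23. P0: load  L1  bus=[-]  L1: P0=S P1=S  mem[L1]=80
24. P1: load  L0  bus=[-]  L0: P0=I P1=M  mem[L0]=60
25. P0: store L1 := 7  bus=[BusRdX]  L1: P0=M P1=I  mem[L1]=80
26. P0: load  L1  bus=[-]  L1: P0=M P1=I  mem[L1]=80
27. P0: load  L1  bus=[-]  L1: P0=M P1=I  mem[L1]=80
28. P0: load  L1  bus=[-]  L1: P0=M P1=I  mem[L1]=80
29. P1: store L1 := 63  bus=[BusRdX,Flush]  L1: P0=I P1=M  mem[L1]=7

state = I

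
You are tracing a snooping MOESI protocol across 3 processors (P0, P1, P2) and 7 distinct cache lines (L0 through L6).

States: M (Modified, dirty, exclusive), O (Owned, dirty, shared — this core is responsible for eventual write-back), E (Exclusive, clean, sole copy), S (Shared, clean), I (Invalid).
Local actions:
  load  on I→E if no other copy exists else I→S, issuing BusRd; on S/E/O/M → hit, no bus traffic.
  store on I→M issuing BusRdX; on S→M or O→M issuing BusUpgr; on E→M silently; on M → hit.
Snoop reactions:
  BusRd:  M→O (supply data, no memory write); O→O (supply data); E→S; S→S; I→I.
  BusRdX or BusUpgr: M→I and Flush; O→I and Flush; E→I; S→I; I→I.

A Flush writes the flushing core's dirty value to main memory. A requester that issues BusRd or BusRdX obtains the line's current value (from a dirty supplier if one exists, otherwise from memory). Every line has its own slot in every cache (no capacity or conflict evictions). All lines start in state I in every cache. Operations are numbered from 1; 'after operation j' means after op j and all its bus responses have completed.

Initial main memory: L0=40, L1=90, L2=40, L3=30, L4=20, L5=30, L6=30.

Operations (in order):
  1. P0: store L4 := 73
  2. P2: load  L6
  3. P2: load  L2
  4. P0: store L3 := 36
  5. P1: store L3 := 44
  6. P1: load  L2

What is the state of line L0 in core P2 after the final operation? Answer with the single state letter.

1. P0: store L4 := 73  bus=[BusRdX]  L4: P0=M P1=I P2=I  mem[L4]=20
2. P2: load  L6  bus=[BusRd]  L6: P0=I P1=I P2=E  mem[L6]=30
3. P2: load  L2  bus=[BusRd]  L2: P0=I P1=I P2=E  mem[L2]=40
4. P0: store L3 := 36  bus=[BusRdX]  L3: P0=M P1=I P2=I  mem[L3]=30
5. P1: store L3 := 44  bus=[BusRdX,Flush]  L3: P0=I P1=M P2=I  mem[L3]=36
6. P1: load  L2  bus=[BusRd]  L2: P0=I P1=S P2=S  mem[L2]=40

state = I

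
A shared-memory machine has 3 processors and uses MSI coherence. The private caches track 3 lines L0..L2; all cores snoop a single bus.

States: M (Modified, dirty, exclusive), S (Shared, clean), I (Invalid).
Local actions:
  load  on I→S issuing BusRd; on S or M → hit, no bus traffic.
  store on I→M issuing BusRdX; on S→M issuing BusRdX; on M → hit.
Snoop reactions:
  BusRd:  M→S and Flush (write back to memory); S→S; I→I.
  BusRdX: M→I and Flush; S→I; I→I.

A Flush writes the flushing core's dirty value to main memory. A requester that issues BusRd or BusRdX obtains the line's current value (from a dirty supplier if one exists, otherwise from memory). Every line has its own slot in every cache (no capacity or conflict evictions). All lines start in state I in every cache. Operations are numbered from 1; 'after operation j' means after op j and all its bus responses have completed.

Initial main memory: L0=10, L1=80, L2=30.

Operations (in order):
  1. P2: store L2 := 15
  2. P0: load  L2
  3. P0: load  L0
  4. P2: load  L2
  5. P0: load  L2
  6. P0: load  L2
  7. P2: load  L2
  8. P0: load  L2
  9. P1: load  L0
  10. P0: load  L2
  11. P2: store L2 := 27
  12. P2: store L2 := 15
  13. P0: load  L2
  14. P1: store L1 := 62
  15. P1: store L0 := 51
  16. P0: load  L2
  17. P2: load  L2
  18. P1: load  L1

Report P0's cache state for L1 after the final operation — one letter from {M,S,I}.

state = I

[1] P2: store L2 := 15 | P0:I, P1:I, P2:M(15) | bus: BusRdX
[2] P0: load  L2 | P0:S(15), P1:I, P2:S(15) | bus: BusRd,Flush
[3] P0: load  L0 | P0:S(10), P1:I, P2:I | bus: BusRd
[4] P2: load  L2 | P0:S(15), P1:I, P2:S(15) | bus: none
[5] P0: load  L2 | P0:S(15), P1:I, P2:S(15) | bus: none
[6] P0: load  L2 | P0:S(15), P1:I, P2:S(15) | bus: none
[7] P2: load  L2 | P0:S(15), P1:I, P2:S(15) | bus: none
[8] P0: load  L2 | P0:S(15), P1:I, P2:S(15) | bus: none
[9] P1: load  L0 | P0:S(10), P1:S(10), P2:I | bus: BusRd
[10] P0: load  L2 | P0:S(15), P1:I, P2:S(15) | bus: none
[11] P2: store L2 := 27 | P0:I, P1:I, P2:M(27) | bus: BusRdX
[12] P2: store L2 := 15 | P0:I, P1:I, P2:M(15) | bus: none
[13] P0: load  L2 | P0:S(15), P1:I, P2:S(15) | bus: BusRd,Flush
[14] P1: store L1 := 62 | P0:I, P1:M(62), P2:I | bus: BusRdX
[15] P1: store L0 := 51 | P0:I, P1:M(51), P2:I | bus: BusRdX
[16] P0: load  L2 | P0:S(15), P1:I, P2:S(15) | bus: none
[17] P2: load  L2 | P0:S(15), P1:I, P2:S(15) | bus: none
[18] P1: load  L1 | P0:I, P1:M(62), P2:I | bus: none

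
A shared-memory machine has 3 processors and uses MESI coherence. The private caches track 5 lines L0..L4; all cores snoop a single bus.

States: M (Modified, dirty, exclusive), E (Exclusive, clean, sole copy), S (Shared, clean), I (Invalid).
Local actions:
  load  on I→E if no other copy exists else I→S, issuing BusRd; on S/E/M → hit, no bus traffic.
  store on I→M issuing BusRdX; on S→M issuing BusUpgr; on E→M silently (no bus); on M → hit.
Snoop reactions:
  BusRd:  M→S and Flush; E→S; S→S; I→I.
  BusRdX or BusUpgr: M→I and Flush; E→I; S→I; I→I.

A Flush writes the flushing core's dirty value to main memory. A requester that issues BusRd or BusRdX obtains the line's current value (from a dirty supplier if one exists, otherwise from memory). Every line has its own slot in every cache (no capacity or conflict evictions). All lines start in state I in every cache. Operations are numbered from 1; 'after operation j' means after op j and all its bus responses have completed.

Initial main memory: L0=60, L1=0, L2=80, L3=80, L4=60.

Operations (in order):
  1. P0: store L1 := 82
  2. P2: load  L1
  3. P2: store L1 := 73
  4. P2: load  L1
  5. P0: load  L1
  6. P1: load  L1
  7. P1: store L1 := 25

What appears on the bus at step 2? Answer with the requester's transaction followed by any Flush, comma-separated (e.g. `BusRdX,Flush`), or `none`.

  op1 P0: store L1 := 82 → M/I/I on L1; bus BusRdX; mem=0
  op2 P2: load  L1 → S/I/S on L1; bus BusRd Flush; mem=82
  op3 P2: store L1 := 73 → I/I/M on L1; bus BusUpgr; mem=82
  op4 P2: load  L1 → I/I/M on L1; bus (none); mem=82
  op5 P0: load  L1 → S/I/S on L1; bus BusRd Flush; mem=73
  op6 P1: load  L1 → S/S/S on L1; bus BusRd; mem=73
  op7 P1: store L1 := 25 → I/M/I on L1; bus BusUpgr; mem=73

bus = BusRd,Flush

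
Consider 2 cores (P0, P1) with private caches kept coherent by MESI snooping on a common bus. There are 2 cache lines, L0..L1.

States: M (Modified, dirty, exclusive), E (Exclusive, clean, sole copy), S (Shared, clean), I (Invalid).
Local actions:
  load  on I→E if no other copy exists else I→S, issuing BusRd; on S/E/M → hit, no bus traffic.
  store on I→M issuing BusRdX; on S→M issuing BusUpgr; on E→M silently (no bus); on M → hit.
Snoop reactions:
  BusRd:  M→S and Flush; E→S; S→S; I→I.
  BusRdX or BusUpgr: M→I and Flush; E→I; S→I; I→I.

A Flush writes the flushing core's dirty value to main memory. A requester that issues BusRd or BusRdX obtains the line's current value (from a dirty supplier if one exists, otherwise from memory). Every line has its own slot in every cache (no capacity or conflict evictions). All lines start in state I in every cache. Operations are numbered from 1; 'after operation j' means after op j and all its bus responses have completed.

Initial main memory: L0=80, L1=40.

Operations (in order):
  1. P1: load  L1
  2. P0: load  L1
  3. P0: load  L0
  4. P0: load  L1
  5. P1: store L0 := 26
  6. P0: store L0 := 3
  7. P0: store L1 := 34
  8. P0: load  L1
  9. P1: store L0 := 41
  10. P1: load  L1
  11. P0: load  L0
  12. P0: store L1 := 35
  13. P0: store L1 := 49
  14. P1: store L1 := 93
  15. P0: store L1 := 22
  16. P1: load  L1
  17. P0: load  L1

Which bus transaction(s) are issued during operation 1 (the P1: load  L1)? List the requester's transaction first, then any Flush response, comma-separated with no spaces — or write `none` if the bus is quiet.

bus = BusRd

  op1 P1: load  L1 → I/E on L1; bus BusRd; mem=40
  op2 P0: load  L1 → S/S on L1; bus BusRd; mem=40
  op3 P0: load  L0 → E/I on L0; bus BusRd; mem=80
  op4 P0: load  L1 → S/S on L1; bus (none); mem=40
  op5 P1: store L0 := 26 → I/M on L0; bus BusRdX; mem=80
  op6 P0: store L0 := 3 → M/I on L0; bus BusRdX Flush; mem=26
  op7 P0: store L1 := 34 → M/I on L1; bus BusUpgr; mem=40
  op8 P0: load  L1 → M/I on L1; bus (none); mem=40
  op9 P1: store L0 := 41 → I/M on L0; bus BusRdX Flush; mem=3
  op10 P1: load  L1 → S/S on L1; bus BusRd Flush; mem=34
  op11 P0: load  L0 → S/S on L0; bus BusRd Flush; mem=41
  op12 P0: store L1 := 35 → M/I on L1; bus BusUpgr; mem=34
  op13 P0: store L1 := 49 → M/I on L1; bus (none); mem=34
  op14 P1: store L1 := 93 → I/M on L1; bus BusRdX Flush; mem=49
  op15 P0: store L1 := 22 → M/I on L1; bus BusRdX Flush; mem=93
  op16 P1: load  L1 → S/S on L1; bus BusRd Flush; mem=22
  op17 P0: load  L1 → S/S on L1; bus (none); mem=22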